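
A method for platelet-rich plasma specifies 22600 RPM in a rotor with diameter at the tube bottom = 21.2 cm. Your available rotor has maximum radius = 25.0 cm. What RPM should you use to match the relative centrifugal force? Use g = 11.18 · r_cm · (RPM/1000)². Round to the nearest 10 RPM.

Original rotor: r = 21.2 / 2 = 10.6 cm
RCF = 11.18 × r × (N/1000)²
RCF_original = 11.18 × 10.6 × (22.6)² = 11.18 × 10.6 × 510.76 ≈ 60,529.1 × g
60,529.1 = 11.18 × 25 × (N/1000)²
(N/1000)² = 60,529.1 / 279.5 = 216.5621
N = 1000 × √216.5621 ≈ 14,716.0

14720 RPM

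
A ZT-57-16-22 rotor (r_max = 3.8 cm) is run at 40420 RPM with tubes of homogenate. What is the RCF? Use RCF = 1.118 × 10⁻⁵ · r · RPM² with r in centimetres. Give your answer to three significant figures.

RCF = 1.118 × 10⁻⁵ × 3.8 × (40420)² = 1.118 × 10⁻⁵ × 3.8 × 1,633,776,400 ≈ 69,409.4 × g

69400 g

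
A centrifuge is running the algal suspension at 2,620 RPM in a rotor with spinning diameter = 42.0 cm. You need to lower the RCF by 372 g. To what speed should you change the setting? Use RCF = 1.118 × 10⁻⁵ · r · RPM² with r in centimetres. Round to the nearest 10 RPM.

r = 42.0 / 2 = 21 cm
Current RCF = 1.118 × 10⁻⁵ × 21 × (2620)² = 1.118 × 10⁻⁵ × 21 × 6,864,400 ≈ 1,611.6 × g
Target RCF = 1,611.6 − 372 = 1,239.6 × g
N² = 1,239.6 / (23.478 × 10⁻⁵) = 5,279,836
N ≈ √5,279,836 ≈ 2,297.8

≈ 2300 RPM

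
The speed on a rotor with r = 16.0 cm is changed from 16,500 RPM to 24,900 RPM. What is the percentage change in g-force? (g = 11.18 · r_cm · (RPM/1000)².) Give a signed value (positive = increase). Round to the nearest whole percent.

RCF ∝ N², so the ratio is (24900/16500)² = (1.509091)² = 2.2774.
Change = 2.2774 − 1 = +1.2774 → +127.7%.

+128%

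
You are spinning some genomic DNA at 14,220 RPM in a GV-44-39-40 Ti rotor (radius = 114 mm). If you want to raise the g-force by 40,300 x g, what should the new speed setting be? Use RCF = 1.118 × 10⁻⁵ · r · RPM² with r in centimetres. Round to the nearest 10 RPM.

≈ 22770 RPM

r = 114 mm = 11.4 cm
Current RCF = 1.118 × 10⁻⁵ × 11.4 × (14220)² = 1.118 × 10⁻⁵ × 11.4 × 202,208,400 ≈ 25,771.9 × g
Target RCF = 25,771.9 + 40,300 = 66,071.9 × g
N² = 66,071.9 / (12.7452 × 10⁻⁵) = 518,406,145
N ≈ √518,406,145 ≈ 22,768.5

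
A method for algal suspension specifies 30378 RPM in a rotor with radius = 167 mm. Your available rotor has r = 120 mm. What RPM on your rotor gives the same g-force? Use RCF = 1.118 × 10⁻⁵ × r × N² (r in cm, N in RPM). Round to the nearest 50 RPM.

35850 RPM

Original rotor: r = 167 mm = 16.7 cm
RCF_original = 1.118 × 10⁻⁵ × 16.7 × (30378)² = 1.118 × 10⁻⁵ × 16.7 × 922,822,884 ≈ 172,296.6 × g
Your rotor: r = 120 mm = 12.0 cm
172,296.6 = 1.118 × 10⁻⁵ × 12 × N²
N² = 172,296.6 / (13.416 × 10⁻⁵) = 1,284,262,075
N ≈ √1,284,262,075 ≈ 35,836.6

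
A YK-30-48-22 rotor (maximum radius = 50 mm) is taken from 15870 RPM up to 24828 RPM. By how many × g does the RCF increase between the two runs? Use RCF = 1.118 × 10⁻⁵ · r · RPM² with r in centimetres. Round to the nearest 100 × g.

20400 × g

r = 50 mm = 5.0 cm
RCF₁ = 1.118 × 10⁻⁵ × 5 × (15870)² = 1.118 × 10⁻⁵ × 5 × 251,856,900 ≈ 14,078.8 × g
RCF₂ = 1.118 × 10⁻⁵ × 5 × (24828)² = 1.118 × 10⁻⁵ × 5 × 616,429,584 ≈ 34,458.4 × g
Increase = 34,458.4 − 14,078.8 = 20,379.6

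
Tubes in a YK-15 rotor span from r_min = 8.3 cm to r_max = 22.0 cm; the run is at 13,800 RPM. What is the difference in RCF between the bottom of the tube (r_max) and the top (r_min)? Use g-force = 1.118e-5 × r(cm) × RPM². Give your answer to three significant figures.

29200 g

RCF_max = 1.118 × 10⁻⁵ × 22 × (13800)² = 1.118 × 10⁻⁵ × 22 × 190,440,000 ≈ 46,840.6 × g
RCF_min = 1.118 × 10⁻⁵ × 8.3 × (13800)² = 1.118 × 10⁻⁵ × 8.3 × 190,440,000 ≈ 17,671.7 × g
ΔRCF = 46,840.6 − 17,671.7 = 29,168.9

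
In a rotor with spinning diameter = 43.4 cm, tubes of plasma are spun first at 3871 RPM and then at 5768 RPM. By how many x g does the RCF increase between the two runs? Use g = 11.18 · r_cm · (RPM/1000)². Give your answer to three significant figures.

r = 43.4 / 2 = 21.7 cm
RCF₁ = 11.18 × 21.7 × (3.871)² = 11.18 × 21.7 × 14.984641 ≈ 3,635.4 × g
RCF₂ = 11.18 × 21.7 × (5.768)² = 11.18 × 21.7 × 33.269824 ≈ 8,071.5 × g
Increase = 8,071.5 − 3,635.4 = 4,436.1

≈ 4440 x g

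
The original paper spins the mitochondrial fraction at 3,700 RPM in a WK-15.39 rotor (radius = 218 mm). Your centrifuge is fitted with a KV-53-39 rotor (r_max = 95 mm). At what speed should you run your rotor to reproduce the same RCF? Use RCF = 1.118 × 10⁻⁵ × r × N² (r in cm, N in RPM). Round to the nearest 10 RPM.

Original rotor: r = 218 mm = 21.8 cm
RCF = 1.118 × 10⁻⁵ × r × N²
RCF_original = 1.118 × 10⁻⁵ × 21.8 × (3700)² = 1.118 × 10⁻⁵ × 21.8 × 13,690,000 ≈ 3,336.6 × g
Your rotor: r = 95 mm = 9.5 cm
3,336.6 = 1.118 × 10⁻⁵ × 9.5 × N²
N² = 3,336.6 / (10.621 × 10⁻⁵) = 31,415,121
N ≈ √31,415,121 ≈ 5,604.9

5600 RPM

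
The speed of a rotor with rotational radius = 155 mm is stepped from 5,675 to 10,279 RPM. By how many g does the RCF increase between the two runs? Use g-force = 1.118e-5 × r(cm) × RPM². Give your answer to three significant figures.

r = 155 mm = 15.5 cm
RCF₁ = 1.118 × 10⁻⁵ × 15.5 × (5675)² = 1.118 × 10⁻⁵ × 15.5 × 32,205,625 ≈ 5,580.9 × g
RCF₂ = 1.118 × 10⁻⁵ × 15.5 × (10279)² = 1.118 × 10⁻⁵ × 15.5 × 105,657,841 ≈ 18,309.4 × g
Increase = 18,309.4 − 5,580.9 = 12,728.5

12700 g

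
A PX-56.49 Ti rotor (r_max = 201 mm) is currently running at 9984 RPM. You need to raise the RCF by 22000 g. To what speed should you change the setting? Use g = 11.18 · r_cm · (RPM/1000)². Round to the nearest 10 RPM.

r = 201 mm = 20.1 cm
Current RCF = 11.18 × 20.1 × (9.984)² = 11.18 × 20.1 × 99.680256 ≈ 22,399.9 × g
Target RCF = 22,399.9 + 22,000 = 44,399.9 × g
(N/1000)² = 44,399.9 / 224.718 = 197.5805
N = 1000 × √197.5805 ≈ 14,056.3

14060 RPM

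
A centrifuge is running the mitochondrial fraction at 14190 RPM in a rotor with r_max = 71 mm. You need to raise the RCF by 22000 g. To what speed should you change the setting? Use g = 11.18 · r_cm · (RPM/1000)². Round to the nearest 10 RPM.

21870 RPM

r = 71 mm = 7.1 cm
Current RCF = 11.18 × 7.1 × (14.19)² = 11.18 × 7.1 × 201.3561 ≈ 15,983.2 × g
Target RCF = 15,983.2 + 22,000 = 37,983.2 × g
(N/1000)² = 37,983.2 / 79.378 = 478.5104
N = 1000 × √478.5104 ≈ 21,874.9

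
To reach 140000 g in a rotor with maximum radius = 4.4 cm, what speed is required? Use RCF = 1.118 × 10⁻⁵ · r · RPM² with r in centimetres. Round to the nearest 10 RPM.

53350 RPM

140,000 = 1.118 × 10⁻⁵ × 4.4 × N²
N² = 140,000 / (4.9192 × 10⁻⁵) = 2,845,991,218
N ≈ √2,845,991,218 ≈ 53,347.8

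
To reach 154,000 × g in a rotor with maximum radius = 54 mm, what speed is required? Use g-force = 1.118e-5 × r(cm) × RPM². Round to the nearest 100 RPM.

r = 54 mm = 5.4 cm
154,000 = 1.118 × 10⁻⁵ × 5.4 × N²
N² = 154,000 / (6.0372 × 10⁻⁵) = 2,550,851,388
N ≈ √2,550,851,388 ≈ 50,506.0

≈ 50500 RPM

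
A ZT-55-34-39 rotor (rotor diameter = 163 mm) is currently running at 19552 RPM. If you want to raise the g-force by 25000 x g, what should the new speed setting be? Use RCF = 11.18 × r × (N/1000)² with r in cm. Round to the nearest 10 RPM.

N₂ ≈ 25630 RPM

r = 163 mm / 2 = 81.5 mm = 8.15 cm
Current RCF = 11.18 × 8.15 × (19.552)² = 11.18 × 8.15 × 382.280704 ≈ 34,832.3 × g
Target RCF = 34,832.3 + 25,000 = 59,832.3 × g
(N/1000)² = 59,832.3 / 91.117 = 656.6535
N = 1000 × √656.6535 ≈ 25,625.3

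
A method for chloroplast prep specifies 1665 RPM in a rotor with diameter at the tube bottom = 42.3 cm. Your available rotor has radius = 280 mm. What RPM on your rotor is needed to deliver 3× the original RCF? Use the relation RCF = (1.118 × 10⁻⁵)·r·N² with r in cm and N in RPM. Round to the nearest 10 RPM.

2510 RPM

Original rotor: r = 42.3 / 2 = 21.15 cm
RCF_original = 1.118 × 10⁻⁵ × 21.15 × (1665)² = 1.118 × 10⁻⁵ × 21.15 × 2,772,225 ≈ 655.5 × g
Target RCF = 3 × 655.5 ≈ 1,966.5 × g
Your rotor: r = 280 mm = 28.0 cm
1,966.5 = 1.118 × 10⁻⁵ × 28 × N²
N² = 1,966.5 / (31.304 × 10⁻⁵) = 6,281,945
N ≈ √6,281,945 ≈ 2,506.4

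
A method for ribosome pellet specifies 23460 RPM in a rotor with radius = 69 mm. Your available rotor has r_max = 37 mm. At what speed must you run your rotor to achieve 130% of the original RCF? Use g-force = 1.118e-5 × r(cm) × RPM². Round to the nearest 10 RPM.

36530 RPM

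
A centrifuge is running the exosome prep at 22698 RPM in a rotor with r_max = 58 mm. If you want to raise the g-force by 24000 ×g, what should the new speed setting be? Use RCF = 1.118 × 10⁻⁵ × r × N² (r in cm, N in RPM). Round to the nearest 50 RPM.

N₂ ≈ 29750 RPM

r = 58 mm = 5.8 cm
Current RCF = 1.118 × 10⁻⁵ × 5.8 × (22698)² = 1.118 × 10⁻⁵ × 5.8 × 515,199,204 ≈ 33,407.6 × g
Target RCF = 33,407.6 + 24,000 = 57,407.6 × g
N² = 57,407.6 / (6.4844 × 10⁻⁵) = 885,318,611
N ≈ √885,318,611 ≈ 29,754.3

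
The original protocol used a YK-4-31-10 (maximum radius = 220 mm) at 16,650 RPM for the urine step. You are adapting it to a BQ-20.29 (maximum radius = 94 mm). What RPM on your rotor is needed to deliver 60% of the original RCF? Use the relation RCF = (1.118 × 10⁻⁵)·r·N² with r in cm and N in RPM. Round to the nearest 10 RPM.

≈ 19730 RPM

Original rotor: r = 220 mm = 22.0 cm
RCF_original = 1.118 × 10⁻⁵ × 22 × (16650)² = 1.118 × 10⁻⁵ × 22 × 277,222,500 ≈ 68,185.6 × g
Target RCF = 0.6 × 68,185.6 ≈ 40,911.4 × g
Your rotor: r = 94 mm = 9.4 cm
40,911.4 = 1.118 × 10⁻⁵ × 9.4 × N²
N² = 40,911.4 / (10.5092 × 10⁻⁵) = 389,291,288
N ≈ √389,291,288 ≈ 19,730.5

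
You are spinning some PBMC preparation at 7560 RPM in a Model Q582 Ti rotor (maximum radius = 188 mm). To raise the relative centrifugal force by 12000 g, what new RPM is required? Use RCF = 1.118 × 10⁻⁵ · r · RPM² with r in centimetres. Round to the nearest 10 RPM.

10690 RPM

r = 188 mm = 18.8 cm
Current RCF = 1.118 × 10⁻⁵ × 18.8 × (7560)² = 1.118 × 10⁻⁵ × 18.8 × 57,153,600 ≈ 12,012.8 × g
Target RCF = 12,012.8 + 12,000 = 24,012.8 × g
N² = 24,012.8 / (21.0184 × 10⁻⁵) = 114,246,565
N ≈ √114,246,565 ≈ 10,688.6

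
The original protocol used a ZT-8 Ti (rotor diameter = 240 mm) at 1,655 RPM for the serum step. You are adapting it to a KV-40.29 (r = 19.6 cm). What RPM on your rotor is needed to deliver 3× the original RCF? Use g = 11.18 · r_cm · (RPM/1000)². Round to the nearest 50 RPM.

2250 RPM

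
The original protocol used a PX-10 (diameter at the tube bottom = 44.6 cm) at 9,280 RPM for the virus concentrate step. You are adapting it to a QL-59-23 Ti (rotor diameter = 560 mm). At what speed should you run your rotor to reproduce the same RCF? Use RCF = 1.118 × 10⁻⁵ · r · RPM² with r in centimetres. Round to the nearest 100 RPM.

≈ 8300 RPM

Original rotor: r = 44.6 / 2 = 22.3 cm
RCF_original = 1.118 × 10⁻⁵ × 22.3 × (9280)² = 1.118 × 10⁻⁵ × 22.3 × 86,118,400 ≈ 21,470.5 × g
Your rotor: r = 560 mm / 2 = 280 mm = 28 cm
21,470.5 = 1.118 × 10⁻⁵ × 28 × N²
N² = 21,470.5 / (31.304 × 10⁻⁵) = 68,587,082
N ≈ √68,587,082 ≈ 8,281.7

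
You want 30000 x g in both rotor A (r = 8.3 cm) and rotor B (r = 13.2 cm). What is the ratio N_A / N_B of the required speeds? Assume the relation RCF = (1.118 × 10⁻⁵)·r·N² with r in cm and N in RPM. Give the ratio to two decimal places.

1.26

At fixed RCF, N ∝ 1/√r, so N_A/N_B = √(r_B/r_A) = √(13.2/8.3) = √1.590361 = 1.2611.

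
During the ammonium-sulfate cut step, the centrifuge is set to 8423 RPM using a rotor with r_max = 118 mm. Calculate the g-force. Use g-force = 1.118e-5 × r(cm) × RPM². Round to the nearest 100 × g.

r = 118 mm = 11.8 cm
RCF = 1.118 × 10⁻⁵ × r × N²
RCF = 1.118 × 10⁻⁵ × 11.8 × (8423)² = 1.118 × 10⁻⁵ × 11.8 × 70,946,929 ≈ 9,359.6 × g

≈ 9400 x g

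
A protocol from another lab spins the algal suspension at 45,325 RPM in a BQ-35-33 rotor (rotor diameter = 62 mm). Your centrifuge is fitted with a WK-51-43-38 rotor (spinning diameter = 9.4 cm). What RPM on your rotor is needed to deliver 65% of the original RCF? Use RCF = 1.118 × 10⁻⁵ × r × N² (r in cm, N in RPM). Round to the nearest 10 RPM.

Original rotor: r = 62 mm / 2 = 31 mm = 3.1 cm
RCF_original = 1.118 × 10⁻⁵ × 3.1 × (45325)² = 1.118 × 10⁻⁵ × 3.1 × 2,054,355,625 ≈ 71,199.9 × g
Target RCF = 0.65 × 71,199.9 ≈ 46,279.9 × g
Your rotor: r = 9.4 / 2 = 4.7 cm
46,279.9 = 1.118 × 10⁻⁵ × 4.7 × N²
N² = 46,279.9 / (5.2546 × 10⁻⁵) = 880,750,200
N ≈ √880,750,200 ≈ 29,677.4

≈ 29680 RPM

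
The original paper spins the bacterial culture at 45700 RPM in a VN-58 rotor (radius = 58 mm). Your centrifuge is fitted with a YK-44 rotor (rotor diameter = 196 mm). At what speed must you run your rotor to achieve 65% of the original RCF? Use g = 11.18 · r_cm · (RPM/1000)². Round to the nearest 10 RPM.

Original rotor: r = 58 mm = 5.8 cm
RCF_original = 11.18 × 5.8 × (45.7)² = 11.18 × 5.8 × 2,088.49 ≈ 135,426 × g
Target RCF = 0.65 × 135,426 ≈ 88,026.9 × g
Your rotor: r = 196 mm / 2 = 98 mm = 9.8 cm
88,026.9 = 11.18 × 9.8 × (N/1000)²
(N/1000)² = 88,026.9 / 109.564 = 803.429
N = 1000 × √803.429 ≈ 28,344.8

≈ 28340 RPM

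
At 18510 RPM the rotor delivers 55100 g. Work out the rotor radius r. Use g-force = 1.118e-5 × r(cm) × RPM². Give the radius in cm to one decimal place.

14.4 cm

RCF = 1.118 × 10⁻⁵ × r × N²
55100 = 1.118 × 10⁻⁵ × r × (18510)²
r = 55100 / (1.118 × 10⁻⁵ × 342,620,100) = 55100 / 3830.493 ≈ 14.385 cm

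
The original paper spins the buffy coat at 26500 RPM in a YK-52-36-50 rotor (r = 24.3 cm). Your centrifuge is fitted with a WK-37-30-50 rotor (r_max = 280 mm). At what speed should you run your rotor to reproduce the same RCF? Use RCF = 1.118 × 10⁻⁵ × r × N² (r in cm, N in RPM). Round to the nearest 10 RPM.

RCF = 1.118 × 10⁻⁵ × r × N²
RCF_original = 1.118 × 10⁻⁵ × 24.3 × (26500)² = 1.118 × 10⁻⁵ × 24.3 × 702,250,000 ≈ 190,783.1 × g
Your rotor: r = 280 mm = 28.0 cm
190,783.1 = 1.118 × 10⁻⁵ × 28 × N²
N² = 190,783.1 / (31.304 × 10⁻⁵) = 609,452,786
N ≈ √609,452,786 ≈ 24,687.1

≈ 24690 RPM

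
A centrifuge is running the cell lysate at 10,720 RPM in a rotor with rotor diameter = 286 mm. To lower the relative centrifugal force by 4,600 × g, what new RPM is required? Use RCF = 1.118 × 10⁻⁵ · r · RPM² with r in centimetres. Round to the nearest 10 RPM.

N₂ ≈ 9280 RPM

r = 286 mm / 2 = 143 mm = 14.3 cm
Current RCF = 1.118 × 10⁻⁵ × 14.3 × (10720)² = 1.118 × 10⁻⁵ × 14.3 × 114,918,400 ≈ 18,372.5 × g
Target RCF = 18,372.5 − 4,600 = 13,772.5 × g
N² = 13,772.5 / (15.9874 × 10⁻⁵) = 86,145,965
N ≈ √86,145,965 ≈ 9,281.5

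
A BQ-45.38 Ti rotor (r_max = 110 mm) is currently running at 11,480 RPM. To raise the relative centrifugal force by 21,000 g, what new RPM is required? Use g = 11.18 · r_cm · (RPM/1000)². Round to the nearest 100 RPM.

r = 110 mm = 11.0 cm
Current RCF = 11.18 × 11 × (11.48)² = 11.18 × 11 × 131.7904 ≈ 16,207.6 × g
Target RCF = 16,207.6 + 21,000 = 37,207.6 × g
(N/1000)² = 37,207.6 / 122.98 = 302.55
N = 1000 × √302.55 ≈ 17,394.0

N₂ ≈ 17400 RPM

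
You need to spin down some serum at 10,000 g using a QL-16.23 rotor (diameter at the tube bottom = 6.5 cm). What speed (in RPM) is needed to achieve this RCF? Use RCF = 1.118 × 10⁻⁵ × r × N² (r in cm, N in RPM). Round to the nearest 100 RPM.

r = 6.5 / 2 = 3.25 cm
10,000 = 1.118 × 10⁻⁵ × 3.25 × N²
N² = 10,000 / (3.6335 × 10⁻⁵) = 275,216,733
N ≈ √275,216,733 ≈ 16,589.7

≈ 16600 RPM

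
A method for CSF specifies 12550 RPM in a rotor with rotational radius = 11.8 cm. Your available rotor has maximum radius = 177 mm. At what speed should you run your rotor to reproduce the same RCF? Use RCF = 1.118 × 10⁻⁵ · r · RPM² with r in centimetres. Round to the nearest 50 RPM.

RCF_original = 1.118 × 10⁻⁵ × 11.8 × (12550)² = 1.118 × 10⁻⁵ × 11.8 × 157,502,500 ≈ 20,778.4 × g
Your rotor: r = 177 mm = 17.7 cm
20,778.4 = 1.118 × 10⁻⁵ × 17.7 × N²
N² = 20,778.4 / (19.7886 × 10⁻⁵) = 105,001,870
N ≈ √105,001,870 ≈ 10,247.0

10250 RPM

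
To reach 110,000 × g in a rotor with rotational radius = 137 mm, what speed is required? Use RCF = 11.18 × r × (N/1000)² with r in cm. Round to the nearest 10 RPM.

26800 RPM

r = 137 mm = 13.7 cm
RCF = 11.18 × r × (N/1000)²
110,000 = 11.18 × 13.7 × (N/1000)²
(N/1000)² = 110,000 / 153.166 = 718.1751
N = 1000 × √718.1751 ≈ 26,798.8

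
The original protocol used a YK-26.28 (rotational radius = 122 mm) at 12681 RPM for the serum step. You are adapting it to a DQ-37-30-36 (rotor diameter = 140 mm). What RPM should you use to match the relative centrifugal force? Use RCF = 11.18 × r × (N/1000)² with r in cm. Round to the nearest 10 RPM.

16740 RPM

Original rotor: r = 122 mm = 12.2 cm
RCF_original = 11.18 × 12.2 × (12.681)² = 11.18 × 12.2 × 160.807761 ≈ 21,933.5 × g
Your rotor: r = 140 mm / 2 = 70 mm = 7 cm
21,933.5 = 11.18 × 7 × (N/1000)²
(N/1000)² = 21,933.5 / 78.26 = 280.2645
N = 1000 × √280.2645 ≈ 16,741.1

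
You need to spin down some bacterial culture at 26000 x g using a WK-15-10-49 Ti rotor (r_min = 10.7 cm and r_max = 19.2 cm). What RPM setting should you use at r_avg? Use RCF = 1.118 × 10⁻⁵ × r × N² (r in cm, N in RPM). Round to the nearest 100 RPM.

r_avg = (10.7 + 19.2) / 2 = 14.95 cm
26,000 = 1.118 × 10⁻⁵ × 14.95 × N²
N² = 26,000 / (16.7141 × 10⁻⁵) = 155,557,284
N ≈ √155,557,284 ≈ 12,472.3

N ≈ 12500 RPM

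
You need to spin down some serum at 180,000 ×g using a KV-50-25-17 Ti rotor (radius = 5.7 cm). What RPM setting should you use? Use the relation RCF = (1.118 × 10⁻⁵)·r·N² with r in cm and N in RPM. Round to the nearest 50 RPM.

≈ 53150 RPM

RCF = 1.118 × 10⁻⁵ × r × N²
180,000 = 1.118 × 10⁻⁵ × 5.7 × N²
N² = 180,000 / (6.3726 × 10⁻⁵) = 2,824,592,788
N ≈ √2,824,592,788 ≈ 53,146.9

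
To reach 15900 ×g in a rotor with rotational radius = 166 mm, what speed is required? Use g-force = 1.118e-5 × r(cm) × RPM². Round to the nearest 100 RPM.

≈ 9300 RPM

r = 166 mm = 16.6 cm
15,900 = 1.118 × 10⁻⁵ × 16.6 × N²
N² = 15,900 / (18.5588 × 10⁻⁵) = 85,673,643
N ≈ √85,673,643 ≈ 9,256.0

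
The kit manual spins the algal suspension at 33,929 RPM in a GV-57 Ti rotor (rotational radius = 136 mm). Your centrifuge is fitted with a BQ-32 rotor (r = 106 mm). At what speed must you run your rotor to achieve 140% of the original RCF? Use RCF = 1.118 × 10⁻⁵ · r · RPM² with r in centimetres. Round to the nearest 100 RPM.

Original rotor: r = 136 mm = 13.6 cm
RCF = 1.118 × 10⁻⁵ × r × N²
RCF_original = 1.118 × 10⁻⁵ × 13.6 × (33929)² = 1.118 × 10⁻⁵ × 13.6 × 1,151,177,041 ≈ 175,034.2 × g
Target RCF = 1.4 × 175,034.2 ≈ 245,047.9 × g
Your rotor: r = 106 mm = 10.6 cm
245,047.9 = 1.118 × 10⁻⁵ × 10.6 × N²
N² = 245,047.9 / (11.8508 × 10⁻⁵) = 2,067,775,171
N ≈ √2,067,775,171 ≈ 45,472.8

45500 RPM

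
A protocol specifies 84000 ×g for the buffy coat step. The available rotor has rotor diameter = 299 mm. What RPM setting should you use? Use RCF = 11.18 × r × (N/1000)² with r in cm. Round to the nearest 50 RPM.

r = 299 mm / 2 = 149.5 mm = 14.95 cm
84,000 = 11.18 × 14.95 × (N/1000)²
(N/1000)² = 84,000 / 167.141 = 502.5697
N = 1000 × √502.5697 ≈ 22,418.1

≈ 22400 RPM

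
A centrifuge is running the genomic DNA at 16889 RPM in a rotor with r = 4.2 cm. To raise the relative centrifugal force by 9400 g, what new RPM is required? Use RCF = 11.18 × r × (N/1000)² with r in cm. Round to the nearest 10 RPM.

Current RCF = 11.18 × 4.2 × (16.889)² = 11.18 × 4.2 × 285.238321 ≈ 13,393.7 × g
Target RCF = 13,393.7 + 9,400 = 22,793.7 × g
(N/1000)² = 22,793.7 / 46.956 = 485.4268
N = 1000 × √485.4268 ≈ 22,032.4

22030 RPM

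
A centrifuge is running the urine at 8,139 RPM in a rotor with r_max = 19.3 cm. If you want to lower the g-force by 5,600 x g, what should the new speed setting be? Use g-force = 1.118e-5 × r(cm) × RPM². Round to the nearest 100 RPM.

Current RCF = 1.118 × 10⁻⁵ × 19.3 × (8139)² = 1.118 × 10⁻⁵ × 19.3 × 66,243,321 ≈ 14,293.6 × g
Target RCF = 14,293.6 − 5,600 = 8,693.6 × g
N² = 8,693.6 / (21.5774 × 10⁻⁵) = 40,290,304
N ≈ √40,290,304 ≈ 6,347.5

N₂ ≈ 6300 RPM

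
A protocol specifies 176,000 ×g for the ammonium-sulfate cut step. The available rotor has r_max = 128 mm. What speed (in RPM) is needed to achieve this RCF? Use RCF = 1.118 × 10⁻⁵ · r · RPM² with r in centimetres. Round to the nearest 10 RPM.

r = 128 mm = 12.8 cm
RCF = 1.118 × 10⁻⁵ × r × N²
176,000 = 1.118 × 10⁻⁵ × 12.8 × N²
N² = 176,000 / (14.3104 × 10⁻⁵) = 1,229,874,776
N ≈ √1,229,874,776 ≈ 35,069.6

35070 RPM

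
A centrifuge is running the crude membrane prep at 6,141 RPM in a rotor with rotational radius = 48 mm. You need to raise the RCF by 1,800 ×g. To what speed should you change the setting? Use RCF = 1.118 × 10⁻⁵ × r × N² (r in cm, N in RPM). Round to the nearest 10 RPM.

r = 48 mm = 4.8 cm
Current RCF = 1.118 × 10⁻⁵ × 4.8 × (6141)² = 1.118 × 10⁻⁵ × 4.8 × 37,711,881 ≈ 2,023.8 × g
Target RCF = 2,023.8 + 1,800 = 3,823.8 × g
N² = 3,823.8 / (5.3664 × 10⁻⁵) = 71,254,472
N ≈ √71,254,472 ≈ 8,441.2

≈ 8440 RPM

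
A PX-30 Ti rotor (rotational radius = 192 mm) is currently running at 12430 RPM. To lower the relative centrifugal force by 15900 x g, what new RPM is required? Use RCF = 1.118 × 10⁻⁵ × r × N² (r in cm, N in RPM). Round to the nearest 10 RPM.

N₂ ≈ 8970 RPM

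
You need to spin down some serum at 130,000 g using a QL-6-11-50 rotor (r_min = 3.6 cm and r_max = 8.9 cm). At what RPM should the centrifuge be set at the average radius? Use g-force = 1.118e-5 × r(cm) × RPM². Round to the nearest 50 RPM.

N ≈ 43150 RPM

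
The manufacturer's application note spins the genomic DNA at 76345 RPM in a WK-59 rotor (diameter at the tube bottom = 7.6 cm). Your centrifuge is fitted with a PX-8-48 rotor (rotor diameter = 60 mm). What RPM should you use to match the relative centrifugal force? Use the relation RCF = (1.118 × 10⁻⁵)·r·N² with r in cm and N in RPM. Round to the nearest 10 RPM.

Original rotor: r = 7.6 / 2 = 3.8 cm
RCF_original = 1.118 × 10⁻⁵ × 3.8 × (76345)² = 1.118 × 10⁻⁵ × 3.8 × 5,828,559,025 ≈ 247,620.5 × g
Your rotor: r = 60 mm / 2 = 30 mm = 3 cm
247,620.5 = 1.118 × 10⁻⁵ × 3 × N²
N² = 247,620.5 / (3.354 × 10⁻⁵) = 7,382,841,383
N ≈ √7,382,841,383 ≈ 85,923.5

85920 RPM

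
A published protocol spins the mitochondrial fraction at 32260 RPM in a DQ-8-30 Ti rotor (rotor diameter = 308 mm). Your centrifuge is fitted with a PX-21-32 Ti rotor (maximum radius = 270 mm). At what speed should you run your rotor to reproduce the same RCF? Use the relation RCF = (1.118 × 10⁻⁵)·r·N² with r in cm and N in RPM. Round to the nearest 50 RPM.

≈ 24350 RPM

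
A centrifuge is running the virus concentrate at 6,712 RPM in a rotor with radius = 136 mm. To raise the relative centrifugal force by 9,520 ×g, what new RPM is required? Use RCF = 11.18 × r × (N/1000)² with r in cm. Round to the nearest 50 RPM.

≈ 10400 RPM

r = 136 mm = 13.6 cm
Current RCF = 11.18 × 13.6 × (6.712)² = 11.18 × 13.6 × 45.050944 ≈ 6,849.9 × g
Target RCF = 6,849.9 + 9,520 = 16,369.9 × g
(N/1000)² = 16,369.9 / 152.048 = 107.6627
N = 1000 × √107.6627 ≈ 10,376.1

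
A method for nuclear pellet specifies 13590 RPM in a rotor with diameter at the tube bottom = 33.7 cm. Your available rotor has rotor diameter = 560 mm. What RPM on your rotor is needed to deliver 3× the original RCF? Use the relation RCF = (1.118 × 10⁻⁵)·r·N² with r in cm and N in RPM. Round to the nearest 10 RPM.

≈ 18260 RPM

Original rotor: r = 33.7 / 2 = 16.85 cm
RCF_original = 1.118 × 10⁻⁵ × 16.85 × (13590)² = 1.118 × 10⁻⁵ × 16.85 × 184,688,100 ≈ 34,792.1 × g
Target RCF = 3 × 34,792.1 ≈ 104,376.3 × g
Your rotor: r = 560 mm / 2 = 280 mm = 28 cm
104,376.3 = 1.118 × 10⁻⁵ × 28 × N²
N² = 104,376.3 / (31.304 × 10⁻⁵) = 333,427,996
N ≈ √333,427,996 ≈ 18,260.0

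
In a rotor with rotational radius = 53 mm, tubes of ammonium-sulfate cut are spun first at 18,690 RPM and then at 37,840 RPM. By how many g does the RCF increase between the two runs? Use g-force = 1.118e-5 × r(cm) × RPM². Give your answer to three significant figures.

r = 53 mm = 5.3 cm
RCF₁ = 1.118 × 10⁻⁵ × 5.3 × (18690)² = 1.118 × 10⁻⁵ × 5.3 × 349,316,100 ≈ 20,698.4 × g
RCF₂ = 1.118 × 10⁻⁵ × 5.3 × (37840)² = 1.118 × 10⁻⁵ × 5.3 × 1,431,865,600 ≈ 84,843.8 × g
Increase = 84,843.8 − 20,698.4 = 64,145.4

≈ 64100 g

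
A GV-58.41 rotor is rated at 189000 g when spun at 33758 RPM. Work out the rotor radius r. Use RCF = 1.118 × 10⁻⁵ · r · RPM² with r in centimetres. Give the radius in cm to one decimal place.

≈ 14.8 cm

189000 = 1.118 × 10⁻⁵ × r × (33758)²
r = 189000 / (1.118 × 10⁻⁵ × 1,139,602,564) = 189000 / 12740.76 ≈ 14.834 cm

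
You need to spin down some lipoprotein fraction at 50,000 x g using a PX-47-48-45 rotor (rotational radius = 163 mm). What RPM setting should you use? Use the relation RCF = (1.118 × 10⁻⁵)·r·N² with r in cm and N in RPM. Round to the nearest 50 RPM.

N ≈ 16550 RPM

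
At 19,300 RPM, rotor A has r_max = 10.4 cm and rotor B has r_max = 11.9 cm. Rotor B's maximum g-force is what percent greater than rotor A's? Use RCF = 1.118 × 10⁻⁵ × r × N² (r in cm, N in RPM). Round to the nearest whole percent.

At equal RPM, RCF scales linearly with r: ratio = 11.9 / 10.4 = 1.1442.
So rotor B delivers 14.4% more g-force.

14%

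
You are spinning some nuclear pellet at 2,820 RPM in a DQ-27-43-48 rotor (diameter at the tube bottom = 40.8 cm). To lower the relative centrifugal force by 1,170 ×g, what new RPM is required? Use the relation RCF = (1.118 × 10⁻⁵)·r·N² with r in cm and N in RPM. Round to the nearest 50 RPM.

1700 RPM

r = 40.8 / 2 = 20.4 cm
Current RCF = 1.118 × 10⁻⁵ × 20.4 × (2820)² = 1.118 × 10⁻⁵ × 20.4 × 7,952,400 ≈ 1,813.7 × g
Target RCF = 1,813.7 − 1,170 = 643.7 × g
N² = 643.7 / (22.8072 × 10⁻⁵) = 2,822,354
N ≈ √2,822,354 ≈ 1,680.0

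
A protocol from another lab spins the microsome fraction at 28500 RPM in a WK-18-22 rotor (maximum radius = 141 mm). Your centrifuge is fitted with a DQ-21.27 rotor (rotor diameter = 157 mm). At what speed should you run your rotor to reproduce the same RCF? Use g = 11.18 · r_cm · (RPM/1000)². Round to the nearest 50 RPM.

Original rotor: r = 141 mm = 14.1 cm
RCF_original = 11.18 × 14.1 × (28.5)² = 11.18 × 14.1 × 812.25 ≈ 128,041.5 × g
Your rotor: r = 157 mm / 2 = 78.5 mm = 7.85 cm
128,041.5 = 11.18 × 7.85 × (N/1000)²
(N/1000)² = 128,041.5 / 87.763 = 1458.946
N = 1000 × √1458.946 ≈ 38,196.2

≈ 38200 RPM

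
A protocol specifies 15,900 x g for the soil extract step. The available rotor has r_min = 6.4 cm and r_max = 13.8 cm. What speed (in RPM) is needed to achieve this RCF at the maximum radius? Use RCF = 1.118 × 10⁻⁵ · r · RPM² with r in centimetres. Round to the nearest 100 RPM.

N ≈ 10200 RPM

Use r_max = 13.8 cm.
RCF = 1.118 × 10⁻⁵ × r × N²
15,900 = 1.118 × 10⁻⁵ × 13.8 × N²
N² = 15,900 / (15.4284 × 10⁻⁵) = 103,056,701
N ≈ √103,056,701 ≈ 10,151.7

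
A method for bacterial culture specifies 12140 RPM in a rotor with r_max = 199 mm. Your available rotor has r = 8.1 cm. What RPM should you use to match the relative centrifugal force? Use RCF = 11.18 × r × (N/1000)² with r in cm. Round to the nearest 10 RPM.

Original rotor: r = 199 mm = 19.9 cm
RCF = 11.18 × r × (N/1000)²
RCF_original = 11.18 × 19.9 × (12.14)² = 11.18 × 19.9 × 147.3796 ≈ 32,789.3 × g
32,789.3 = 11.18 × 8.1 × (N/1000)²
(N/1000)² = 32,789.3 / 90.558 = 362.0807
N = 1000 × √362.0807 ≈ 19,028.4

19030 RPM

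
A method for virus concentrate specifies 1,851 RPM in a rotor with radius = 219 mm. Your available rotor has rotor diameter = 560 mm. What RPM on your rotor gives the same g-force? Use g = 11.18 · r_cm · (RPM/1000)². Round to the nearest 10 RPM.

Original rotor: r = 219 mm = 21.9 cm
RCF = 11.18 × r × (N/1000)²
RCF_original = 11.18 × 21.9 × (1.851)² = 11.18 × 21.9 × 3.426201 ≈ 838.9 × g
Your rotor: r = 560 mm / 2 = 280 mm = 28 cm
838.9 = 11.18 × 28 × (N/1000)²
(N/1000)² = 838.9 / 313.04 = 2.679849
N = 1000 × √2.679849 ≈ 1,637.0

≈ 1640 RPM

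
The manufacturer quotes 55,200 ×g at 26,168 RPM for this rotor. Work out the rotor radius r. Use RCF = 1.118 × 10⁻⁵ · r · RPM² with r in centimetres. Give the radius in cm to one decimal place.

r ≈ 7.2 cm

55200 = 1.118 × 10⁻⁵ × r × (26168)²
r = 55200 / (1.118 × 10⁻⁵ × 684,764,224) = 55200 / 7655.664 ≈ 7.210 cm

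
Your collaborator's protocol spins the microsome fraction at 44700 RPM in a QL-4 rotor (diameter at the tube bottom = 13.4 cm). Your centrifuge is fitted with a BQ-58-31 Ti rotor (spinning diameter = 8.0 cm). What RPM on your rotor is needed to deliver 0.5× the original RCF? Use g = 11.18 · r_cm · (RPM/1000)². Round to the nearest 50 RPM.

Original rotor: r = 13.4 / 2 = 6.7 cm
RCF = 11.18 × r × (N/1000)²
RCF_original = 11.18 × 6.7 × (44.7)² = 11.18 × 6.7 × 1,998.09 ≈ 149,668.9 × g
Target RCF = 0.5 × 149,668.9 ≈ 74,834.4 × g
Your rotor: r = 8.0 / 2 = 4 cm
74,834.4 = 11.18 × 4 × (N/1000)²
(N/1000)² = 74,834.4 / 44.72 = 1673.399
N = 1000 × √1673.399 ≈ 40,907.2

40900 RPM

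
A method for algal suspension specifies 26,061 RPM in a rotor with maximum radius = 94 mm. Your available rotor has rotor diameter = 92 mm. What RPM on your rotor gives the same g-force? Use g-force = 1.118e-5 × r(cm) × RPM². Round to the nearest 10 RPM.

≈ 37250 RPM

Original rotor: r = 94 mm = 9.4 cm
RCF_original = 1.118 × 10⁻⁵ × 9.4 × (26061)² = 1.118 × 10⁻⁵ × 9.4 × 679,175,721 ≈ 71,375.9 × g
Your rotor: r = 92 mm / 2 = 46 mm = 4.6 cm
71,375.9 = 1.118 × 10⁻⁵ × 4.6 × N²
N² = 71,375.9 / (5.1428 × 10⁻⁵) = 1,387,880,143
N ≈ √1,387,880,143 ≈ 37,254.3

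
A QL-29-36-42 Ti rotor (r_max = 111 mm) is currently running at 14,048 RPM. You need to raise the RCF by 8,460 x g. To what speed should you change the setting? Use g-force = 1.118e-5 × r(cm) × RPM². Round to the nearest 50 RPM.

≈ 16300 RPM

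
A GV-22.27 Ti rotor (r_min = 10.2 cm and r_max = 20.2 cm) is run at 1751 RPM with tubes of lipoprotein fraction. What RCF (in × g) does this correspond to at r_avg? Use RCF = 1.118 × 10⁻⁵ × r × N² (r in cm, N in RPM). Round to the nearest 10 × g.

≈ 520 × g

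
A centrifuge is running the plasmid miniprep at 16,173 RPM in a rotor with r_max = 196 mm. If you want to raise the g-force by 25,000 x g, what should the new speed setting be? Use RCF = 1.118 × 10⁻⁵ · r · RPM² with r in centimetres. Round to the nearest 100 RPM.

r = 196 mm = 19.6 cm
Current RCF = 1.118 × 10⁻⁵ × 19.6 × (16173)² = 1.118 × 10⁻⁵ × 19.6 × 261,565,929 ≈ 57,316.4 × g
Target RCF = 57,316.4 + 25,000 = 82,316.4 × g
N² = 82,316.4 / (21.9128 × 10⁻⁵) = 375,654,412
N ≈ √375,654,412 ≈ 19,381.8

≈ 19400 RPM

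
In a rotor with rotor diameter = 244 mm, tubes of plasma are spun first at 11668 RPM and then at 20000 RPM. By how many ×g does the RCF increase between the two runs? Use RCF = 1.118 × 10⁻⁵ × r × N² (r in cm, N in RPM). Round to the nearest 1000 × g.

r = 244 mm / 2 = 122 mm = 12.2 cm
RCF₁ = 1.118 × 10⁻⁵ × 12.2 × (11668)² = 1.118 × 10⁻⁵ × 12.2 × 136,142,224 ≈ 18,569.3 × g
RCF₂ = 1.118 × 10⁻⁵ × 12.2 × (20000)² = 1.118 × 10⁻⁵ × 12.2 × 400,000,000 ≈ 54,558.4 × g
Increase = 54,558.4 − 18,569.3 = 35,989.1

≈ 36000 ×g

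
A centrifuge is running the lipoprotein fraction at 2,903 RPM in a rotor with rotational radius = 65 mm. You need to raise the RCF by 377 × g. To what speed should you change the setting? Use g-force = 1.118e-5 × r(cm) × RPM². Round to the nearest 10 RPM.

r = 65 mm = 6.5 cm
Current RCF = 1.118 × 10⁻⁵ × 6.5 × (2903)² = 1.118 × 10⁻⁵ × 6.5 × 8,427,409 ≈ 612.4 × g
Target RCF = 612.4 + 377 = 989.4 × g
N² = 989.4 / (7.267 × 10⁻⁵) = 13,614,972
N ≈ √13,614,972 ≈ 3,689.8

≈ 3690 RPM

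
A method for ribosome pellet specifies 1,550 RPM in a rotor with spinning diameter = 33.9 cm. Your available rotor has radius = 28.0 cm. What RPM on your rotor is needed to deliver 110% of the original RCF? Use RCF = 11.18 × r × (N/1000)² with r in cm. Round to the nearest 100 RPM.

Original rotor: r = 33.9 / 2 = 16.95 cm
RCF_original = 11.18 × 16.95 × (1.55)² = 11.18 × 16.95 × 2.4025 ≈ 455.3 × g
Target RCF = 1.1 × 455.3 ≈ 500.8 × g
500.8 = 11.18 × 28 × (N/1000)²
(N/1000)² = 500.8 / 313.04 = 1.599796
N = 1000 × √1.599796 ≈ 1,264.8

≈ 1300 RPM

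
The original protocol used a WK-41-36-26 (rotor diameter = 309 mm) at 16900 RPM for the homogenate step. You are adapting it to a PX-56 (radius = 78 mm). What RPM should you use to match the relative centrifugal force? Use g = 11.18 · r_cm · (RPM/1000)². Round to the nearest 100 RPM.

Original rotor: r = 309 mm / 2 = 154.5 mm = 15.45 cm
RCF = 11.18 × r × (N/1000)²
RCF_original = 11.18 × 15.45 × (16.9)² = 11.18 × 15.45 × 285.61 ≈ 49,333.7 × g
Your rotor: r = 78 mm = 7.8 cm
49,333.7 = 11.18 × 7.8 × (N/1000)²
(N/1000)² = 49,333.7 / 87.204 = 565.7275
N = 1000 × √565.7275 ≈ 23,785.0

≈ 23800 RPM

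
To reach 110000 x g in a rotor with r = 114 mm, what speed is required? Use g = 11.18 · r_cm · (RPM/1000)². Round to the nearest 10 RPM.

N ≈ 29380 RPM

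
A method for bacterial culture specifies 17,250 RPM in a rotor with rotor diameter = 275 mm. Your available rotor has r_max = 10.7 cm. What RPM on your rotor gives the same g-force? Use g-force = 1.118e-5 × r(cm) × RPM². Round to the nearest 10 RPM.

≈ 19550 RPM

Original rotor: r = 275 mm / 2 = 137.5 mm = 13.75 cm
RCF_original = 1.118 × 10⁻⁵ × 13.75 × (17250)² = 1.118 × 10⁻⁵ × 13.75 × 297,562,500 ≈ 45,742.8 × g
45,742.8 = 1.118 × 10⁻⁵ × 10.7 × N²
N² = 45,742.8 / (11.9626 × 10⁻⁵) = 382,381,756
N ≈ √382,381,756 ≈ 19,554.6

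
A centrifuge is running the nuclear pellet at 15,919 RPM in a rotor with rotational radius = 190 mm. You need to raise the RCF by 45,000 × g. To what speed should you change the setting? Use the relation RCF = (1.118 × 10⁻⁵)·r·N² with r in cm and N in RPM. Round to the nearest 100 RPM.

21600 RPM

r = 190 mm = 19.0 cm
Current RCF = 1.118 × 10⁻⁵ × 19 × (15919)² = 1.118 × 10⁻⁵ × 19 × 253,414,561 ≈ 53,830.3 × g
Target RCF = 53,830.3 + 45,000 = 98,830.3 × g
N² = 98,830.3 / (21.242 × 10⁻⁵) = 465,258,921
N ≈ √465,258,921 ≈ 21,569.9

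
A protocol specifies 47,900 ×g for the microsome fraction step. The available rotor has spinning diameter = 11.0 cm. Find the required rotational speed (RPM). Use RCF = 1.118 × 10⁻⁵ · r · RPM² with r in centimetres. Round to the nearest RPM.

≈ 27910 RPM

r = 11.0 / 2 = 5.5 cm
47,900 = 1.118 × 10⁻⁵ × 5.5 × N²
N² = 47,900 / (6.149 × 10⁻⁵) = 778,988,453
N ≈ √778,988,453 ≈ 27,910.4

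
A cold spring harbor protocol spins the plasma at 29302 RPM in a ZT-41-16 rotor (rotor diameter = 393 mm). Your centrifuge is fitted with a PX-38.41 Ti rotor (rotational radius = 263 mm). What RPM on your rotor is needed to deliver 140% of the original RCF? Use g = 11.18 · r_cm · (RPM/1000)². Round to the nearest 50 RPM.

Original rotor: r = 393 mm / 2 = 196.5 mm = 19.65 cm
RCF_original = 11.18 × 19.65 × (29.302)² = 11.18 × 19.65 × 858.607204 ≈ 188,624.8 × g
Target RCF = 1.4 × 188,624.8 ≈ 264,074.7 × g
Your rotor: r = 263 mm = 26.3 cm
264,074.7 = 11.18 × 26.3 × (N/1000)²
(N/1000)² = 264,074.7 / 294.034 = 898.1094
N = 1000 × √898.1094 ≈ 29,968.5

29950 RPM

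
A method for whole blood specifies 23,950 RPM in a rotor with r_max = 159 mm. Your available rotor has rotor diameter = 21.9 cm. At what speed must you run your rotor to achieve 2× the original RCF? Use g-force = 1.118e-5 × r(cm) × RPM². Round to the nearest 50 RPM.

Original rotor: r = 159 mm = 15.9 cm
RCF_original = 1.118 × 10⁻⁵ × 15.9 × (23950)² = 1.118 × 10⁻⁵ × 15.9 × 573,602,500 ≈ 101,964.7 × g
Target RCF = 2 × 101,964.7 ≈ 203,929.4 × g
Your rotor: r = 21.9 / 2 = 10.95 cm
203,929.4 = 1.118 × 10⁻⁵ × 10.95 × N²
N² = 203,929.4 / (12.2421 × 10⁻⁵) = 1,665,804,070
N ≈ √1,665,804,070 ≈ 40,814.3

≈ 40800 RPM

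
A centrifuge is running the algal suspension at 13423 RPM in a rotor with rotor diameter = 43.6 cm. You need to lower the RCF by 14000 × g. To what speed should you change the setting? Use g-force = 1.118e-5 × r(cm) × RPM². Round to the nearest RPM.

11079 RPM

r = 43.6 / 2 = 21.8 cm
Current RCF = 1.118 × 10⁻⁵ × 21.8 × (13423)² = 1.118 × 10⁻⁵ × 21.8 × 180,176,929 ≈ 43,913.4 × g
Target RCF = 43,913.4 − 14,000 = 29,913.4 × g
N² = 29,913.4 / (24.3724 × 10⁻⁵) = 122,734,733
N ≈ √122,734,733 ≈ 11,078.6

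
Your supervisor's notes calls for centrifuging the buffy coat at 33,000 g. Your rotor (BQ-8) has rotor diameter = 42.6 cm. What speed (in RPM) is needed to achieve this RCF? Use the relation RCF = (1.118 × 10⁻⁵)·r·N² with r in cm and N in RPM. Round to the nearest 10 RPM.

r = 42.6 / 2 = 21.3 cm
RCF = 1.118 × 10⁻⁵ × r × N²
33,000 = 1.118 × 10⁻⁵ × 21.3 × N²
N² = 33,000 / (23.8134 × 10⁻⁵) = 138,577,440
N ≈ √138,577,440 ≈ 11,771.9

11770 RPM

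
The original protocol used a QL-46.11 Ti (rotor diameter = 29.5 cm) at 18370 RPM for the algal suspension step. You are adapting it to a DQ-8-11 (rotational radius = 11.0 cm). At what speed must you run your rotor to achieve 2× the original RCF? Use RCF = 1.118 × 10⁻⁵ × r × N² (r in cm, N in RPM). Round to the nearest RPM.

30083 RPM

Original rotor: r = 29.5 / 2 = 14.75 cm
RCF_original = 1.118 × 10⁻⁵ × 14.75 × (18370)² = 1.118 × 10⁻⁵ × 14.75 × 337,456,900 ≈ 55,648.3 × g
Target RCF = 2 × 55,648.3 ≈ 111,296.6 × g
111,296.6 = 1.118 × 10⁻⁵ × 11 × N²
N² = 111,296.6 / (12.298 × 10⁻⁵) = 904,997,561
N ≈ √904,997,561 ≈ 30,083.2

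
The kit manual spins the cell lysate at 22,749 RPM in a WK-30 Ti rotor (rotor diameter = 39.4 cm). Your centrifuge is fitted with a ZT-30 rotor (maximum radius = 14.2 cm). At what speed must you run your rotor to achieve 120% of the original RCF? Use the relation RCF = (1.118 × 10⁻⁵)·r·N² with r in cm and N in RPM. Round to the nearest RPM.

Original rotor: r = 39.4 / 2 = 19.7 cm
RCF = 1.118 × 10⁻⁵ × r × N²
RCF_original = 1.118 × 10⁻⁵ × 19.7 × (22749)² = 1.118 × 10⁻⁵ × 19.7 × 517,517,001 ≈ 113,981 × g
Target RCF = 1.2 × 113,981 ≈ 136,777.2 × g
136,777.2 = 1.118 × 10⁻⁵ × 14.2 × N²
N² = 136,777.2 / (15.8756 × 10⁻⁵) = 861,556,099
N ≈ √861,556,099 ≈ 29,352.3

29352 RPM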